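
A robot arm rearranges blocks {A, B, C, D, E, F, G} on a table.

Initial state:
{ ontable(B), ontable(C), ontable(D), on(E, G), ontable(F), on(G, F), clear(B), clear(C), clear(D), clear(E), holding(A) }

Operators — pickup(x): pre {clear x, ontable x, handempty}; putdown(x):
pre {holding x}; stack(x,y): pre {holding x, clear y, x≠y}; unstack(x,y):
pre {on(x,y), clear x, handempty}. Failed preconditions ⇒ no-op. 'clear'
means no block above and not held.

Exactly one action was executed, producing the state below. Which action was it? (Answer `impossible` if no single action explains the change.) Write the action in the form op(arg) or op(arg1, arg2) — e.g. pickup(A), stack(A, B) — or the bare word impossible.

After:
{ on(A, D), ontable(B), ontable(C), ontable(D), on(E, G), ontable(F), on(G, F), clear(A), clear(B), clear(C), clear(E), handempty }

target: towers=[B; C; D/A; F/G/E] holding=-
        putdown(A) → towers=[A; B; C; D; F/G/E] holding=-
       stack(A, B) → towers=[B/A; C; D; F/G/E] holding=-
       stack(A, D) → towers=[B; C; D/A; F/G/E] holding=-  ← match
       stack(A, E) → towers=[B; C; D; F/G/E/A] holding=-
       stack(A, C) → towers=[B; C/A; D; F/G/E] holding=-

stack(A, D)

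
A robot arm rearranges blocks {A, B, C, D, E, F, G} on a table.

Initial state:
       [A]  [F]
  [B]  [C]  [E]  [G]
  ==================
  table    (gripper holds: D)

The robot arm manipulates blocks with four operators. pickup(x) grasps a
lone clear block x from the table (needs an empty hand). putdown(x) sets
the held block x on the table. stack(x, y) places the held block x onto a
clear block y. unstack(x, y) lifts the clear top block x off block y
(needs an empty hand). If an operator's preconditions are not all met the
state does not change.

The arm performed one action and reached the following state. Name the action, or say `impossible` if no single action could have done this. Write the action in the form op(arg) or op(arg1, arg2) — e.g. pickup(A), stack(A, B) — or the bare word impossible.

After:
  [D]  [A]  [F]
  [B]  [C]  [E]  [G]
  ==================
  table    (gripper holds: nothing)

stack(D, B)

target: towers=[B/D; C/A; E/F; G] holding=-
        putdown(D) → towers=[B; C/A; D; E/F; G] holding=-
       stack(D, B) → towers=[B/D; C/A; E/F; G] holding=-  ← match
       stack(D, F) → towers=[B; C/A; E/F/D; G] holding=-
       stack(D, G) → towers=[B; C/A; E/F; G/D] holding=-
       stack(D, A) → towers=[B; C/A/D; E/F; G] holding=-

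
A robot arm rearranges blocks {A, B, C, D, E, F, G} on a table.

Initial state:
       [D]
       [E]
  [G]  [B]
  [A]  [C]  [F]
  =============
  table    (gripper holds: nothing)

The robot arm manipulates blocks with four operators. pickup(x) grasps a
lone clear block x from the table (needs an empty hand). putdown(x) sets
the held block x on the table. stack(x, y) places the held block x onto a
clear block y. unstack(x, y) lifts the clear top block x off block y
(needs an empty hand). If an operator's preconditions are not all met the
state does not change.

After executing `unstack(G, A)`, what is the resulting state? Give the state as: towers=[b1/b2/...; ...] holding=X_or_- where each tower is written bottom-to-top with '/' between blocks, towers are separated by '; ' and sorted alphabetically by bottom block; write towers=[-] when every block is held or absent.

towers=[A; C/B/E/D; F] holding=G

before: towers=[A/G; C/B/E/D; F] holding=-
pre[unstack(G, A)]: on(G,A) ok, clear(G) ok, handempty ok
all met → apply unstack(G, A)
after:  towers=[A; C/B/E/D; F] holding=G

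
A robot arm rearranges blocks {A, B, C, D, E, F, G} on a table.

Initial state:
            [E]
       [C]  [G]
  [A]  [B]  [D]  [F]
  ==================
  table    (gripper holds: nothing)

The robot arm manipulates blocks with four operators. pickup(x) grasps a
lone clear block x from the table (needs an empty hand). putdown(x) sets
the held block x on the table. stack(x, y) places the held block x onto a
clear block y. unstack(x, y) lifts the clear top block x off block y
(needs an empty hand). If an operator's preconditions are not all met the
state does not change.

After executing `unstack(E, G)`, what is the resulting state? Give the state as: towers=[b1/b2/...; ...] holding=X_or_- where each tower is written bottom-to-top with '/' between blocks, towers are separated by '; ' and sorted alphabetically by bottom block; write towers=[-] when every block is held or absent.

before: towers=[A; B/C; D/G/E; F] holding=-
pre[unstack(E, G)]: on(E,G) ok, clear(E) ok, handempty ok
all met → apply unstack(E, G)
after:  towers=[A; B/C; D/G; F] holding=E

towers=[A; B/C; D/G; F] holding=E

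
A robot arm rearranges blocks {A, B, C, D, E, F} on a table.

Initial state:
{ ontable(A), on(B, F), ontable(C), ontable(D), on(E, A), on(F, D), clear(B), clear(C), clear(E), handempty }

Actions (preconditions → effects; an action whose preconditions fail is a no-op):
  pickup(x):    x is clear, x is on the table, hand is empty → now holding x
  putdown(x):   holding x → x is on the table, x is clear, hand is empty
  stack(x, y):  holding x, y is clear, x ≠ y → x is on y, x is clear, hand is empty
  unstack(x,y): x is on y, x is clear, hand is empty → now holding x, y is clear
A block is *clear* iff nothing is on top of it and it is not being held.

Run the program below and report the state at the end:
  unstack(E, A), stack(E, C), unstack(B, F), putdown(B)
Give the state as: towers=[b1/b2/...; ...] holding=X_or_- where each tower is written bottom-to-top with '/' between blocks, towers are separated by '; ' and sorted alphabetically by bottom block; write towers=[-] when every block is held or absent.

towers=[A; B; C/E; D/F] holding=-

step 1 (unstack(E, A)): towers=[A; C; D/F/B] holding=E
step 2 (stack(E, C)): towers=[A; C/E; D/F/B] holding=-
step 3 (unstack(B, F)): towers=[A; C/E; D/F] holding=B
step 4 (putdown(B)): towers=[A; B; C/E; D/F] holding=-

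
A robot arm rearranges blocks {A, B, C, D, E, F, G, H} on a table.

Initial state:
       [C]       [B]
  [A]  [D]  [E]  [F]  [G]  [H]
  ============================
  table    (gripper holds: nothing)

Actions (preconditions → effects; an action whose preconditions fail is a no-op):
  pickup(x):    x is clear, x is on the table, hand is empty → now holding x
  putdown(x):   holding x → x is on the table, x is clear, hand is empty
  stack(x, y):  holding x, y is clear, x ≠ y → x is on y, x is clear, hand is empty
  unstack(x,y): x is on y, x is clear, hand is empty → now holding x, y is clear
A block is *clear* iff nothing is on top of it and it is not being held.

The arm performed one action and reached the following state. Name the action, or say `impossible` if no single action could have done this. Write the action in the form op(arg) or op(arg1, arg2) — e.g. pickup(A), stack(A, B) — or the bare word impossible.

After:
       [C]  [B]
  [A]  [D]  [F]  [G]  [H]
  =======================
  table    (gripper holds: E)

target: towers=[A; D/C; F/B; G; H] holding=E
         pickup(G) → towers=[A; D/C; E; F/B; H] holding=G
         pickup(A) → towers=[D/C; E; F/B; G; H] holding=A
         pickup(E) → towers=[A; D/C; F/B; G; H] holding=E  ← match
         pickup(H) → towers=[A; D/C; E; F/B; G] holding=H
     unstack(B, F) → towers=[A; D/C; E; F; G; H] holding=B
     unstack(C, D) → towers=[A; D; E; F/B; G; H] holding=C

pickup(E)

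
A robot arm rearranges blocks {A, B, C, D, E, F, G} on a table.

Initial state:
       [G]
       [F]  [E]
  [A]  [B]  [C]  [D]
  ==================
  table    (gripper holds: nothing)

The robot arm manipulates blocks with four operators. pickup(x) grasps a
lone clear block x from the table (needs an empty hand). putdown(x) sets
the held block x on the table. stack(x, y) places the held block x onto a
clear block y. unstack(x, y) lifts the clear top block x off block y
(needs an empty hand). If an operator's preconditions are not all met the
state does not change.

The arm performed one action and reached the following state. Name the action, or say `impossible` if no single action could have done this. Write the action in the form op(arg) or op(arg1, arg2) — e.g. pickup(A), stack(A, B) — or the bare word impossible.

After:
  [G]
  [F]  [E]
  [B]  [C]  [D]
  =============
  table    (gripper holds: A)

pickup(A)

target: towers=[B/F/G; C/E; D] holding=A
     unstack(G, F) → towers=[A; B/F; C/E; D] holding=G
         pickup(D) → towers=[A; B/F/G; C/E] holding=D
         pickup(A) → towers=[B/F/G; C/E; D] holding=A  ← match
     unstack(E, C) → towers=[A; B/F/G; C; D] holding=E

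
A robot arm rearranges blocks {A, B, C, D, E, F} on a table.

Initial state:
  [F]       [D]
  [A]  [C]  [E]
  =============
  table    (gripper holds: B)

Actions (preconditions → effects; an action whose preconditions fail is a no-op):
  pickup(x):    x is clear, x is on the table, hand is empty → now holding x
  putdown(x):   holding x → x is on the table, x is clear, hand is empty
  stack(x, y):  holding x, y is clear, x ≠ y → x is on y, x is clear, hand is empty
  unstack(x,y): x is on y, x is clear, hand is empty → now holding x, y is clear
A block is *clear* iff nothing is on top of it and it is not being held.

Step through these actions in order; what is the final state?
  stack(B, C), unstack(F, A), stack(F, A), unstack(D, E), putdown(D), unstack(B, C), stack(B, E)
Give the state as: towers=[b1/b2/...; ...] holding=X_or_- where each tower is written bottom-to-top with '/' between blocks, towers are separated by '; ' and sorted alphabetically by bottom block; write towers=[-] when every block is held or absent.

step 1 (stack(B, C)): towers=[A/F; C/B; E/D] holding=-
step 2 (unstack(F, A)): towers=[A; C/B; E/D] holding=F
step 3 (stack(F, A)): towers=[A/F; C/B; E/D] holding=-
step 4 (unstack(D, E)): towers=[A/F; C/B; E] holding=D
step 5 (putdown(D)): towers=[A/F; C/B; D; E] holding=-
step 6 (unstack(B, C)): towers=[A/F; C; D; E] holding=B
step 7 (stack(B, E)): towers=[A/F; C; D; E/B] holding=-

towers=[A/F; C; D; E/B] holding=-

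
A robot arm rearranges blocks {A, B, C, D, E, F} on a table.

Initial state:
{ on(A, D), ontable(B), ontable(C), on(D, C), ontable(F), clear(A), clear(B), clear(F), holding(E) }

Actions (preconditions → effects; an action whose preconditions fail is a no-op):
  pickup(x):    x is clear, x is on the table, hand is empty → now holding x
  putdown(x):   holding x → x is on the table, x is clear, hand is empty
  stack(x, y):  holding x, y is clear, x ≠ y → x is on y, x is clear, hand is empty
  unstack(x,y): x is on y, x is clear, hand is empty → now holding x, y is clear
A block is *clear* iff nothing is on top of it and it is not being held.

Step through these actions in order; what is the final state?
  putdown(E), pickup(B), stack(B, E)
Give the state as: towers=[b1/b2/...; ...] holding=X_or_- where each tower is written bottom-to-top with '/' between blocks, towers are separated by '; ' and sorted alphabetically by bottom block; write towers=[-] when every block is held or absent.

step 1 (putdown(E)): towers=[B; C/D/A; E; F] holding=-
step 2 (pickup(B)): towers=[C/D/A; E; F] holding=B
step 3 (stack(B, E)): towers=[C/D/A; E/B; F] holding=-

towers=[C/D/A; E/B; F] holding=-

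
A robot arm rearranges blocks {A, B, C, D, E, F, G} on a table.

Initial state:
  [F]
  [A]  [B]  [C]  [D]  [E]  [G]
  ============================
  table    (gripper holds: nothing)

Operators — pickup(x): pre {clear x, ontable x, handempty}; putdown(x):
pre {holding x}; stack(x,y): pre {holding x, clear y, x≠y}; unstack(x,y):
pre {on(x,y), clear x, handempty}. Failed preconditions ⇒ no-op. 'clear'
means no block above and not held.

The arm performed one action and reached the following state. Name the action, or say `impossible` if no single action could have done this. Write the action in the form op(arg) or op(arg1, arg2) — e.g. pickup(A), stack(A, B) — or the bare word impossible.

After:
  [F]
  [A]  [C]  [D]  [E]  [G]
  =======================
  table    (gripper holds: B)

pickup(B)

target: towers=[A/F; C; D; E; G] holding=B
         pickup(B) → towers=[A/F; C; D; E; G] holding=B  ← match
     unstack(F, A) → towers=[A; B; C; D; E; G] holding=F
         pickup(G) → towers=[A/F; B; C; D; E] holding=G
         pickup(D) → towers=[A/F; B; C; E; G] holding=D
         pickup(E) → towers=[A/F; B; C; D; G] holding=E
         pickup(C) → towers=[A/F; B; D; E; G] holding=C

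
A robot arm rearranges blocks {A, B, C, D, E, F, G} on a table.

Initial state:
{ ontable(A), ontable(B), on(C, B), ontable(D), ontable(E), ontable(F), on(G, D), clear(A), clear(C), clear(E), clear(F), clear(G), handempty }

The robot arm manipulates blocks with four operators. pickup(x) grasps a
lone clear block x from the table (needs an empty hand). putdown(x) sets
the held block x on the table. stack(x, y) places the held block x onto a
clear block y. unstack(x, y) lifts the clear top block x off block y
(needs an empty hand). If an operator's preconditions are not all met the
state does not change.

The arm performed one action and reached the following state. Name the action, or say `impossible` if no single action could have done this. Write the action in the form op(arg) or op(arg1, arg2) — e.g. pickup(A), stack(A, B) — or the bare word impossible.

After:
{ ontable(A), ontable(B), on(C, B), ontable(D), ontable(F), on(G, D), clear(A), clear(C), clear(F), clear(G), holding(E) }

pickup(E)

target: towers=[A; B/C; D/G; F] holding=E
         pickup(F) → towers=[A; B/C; D/G; E] holding=F
     unstack(G, D) → towers=[A; B/C; D; E; F] holding=G
         pickup(A) → towers=[B/C; D/G; E; F] holding=A
         pickup(E) → towers=[A; B/C; D/G; F] holding=E  ← match
     unstack(C, B) → towers=[A; B; D/G; E; F] holding=C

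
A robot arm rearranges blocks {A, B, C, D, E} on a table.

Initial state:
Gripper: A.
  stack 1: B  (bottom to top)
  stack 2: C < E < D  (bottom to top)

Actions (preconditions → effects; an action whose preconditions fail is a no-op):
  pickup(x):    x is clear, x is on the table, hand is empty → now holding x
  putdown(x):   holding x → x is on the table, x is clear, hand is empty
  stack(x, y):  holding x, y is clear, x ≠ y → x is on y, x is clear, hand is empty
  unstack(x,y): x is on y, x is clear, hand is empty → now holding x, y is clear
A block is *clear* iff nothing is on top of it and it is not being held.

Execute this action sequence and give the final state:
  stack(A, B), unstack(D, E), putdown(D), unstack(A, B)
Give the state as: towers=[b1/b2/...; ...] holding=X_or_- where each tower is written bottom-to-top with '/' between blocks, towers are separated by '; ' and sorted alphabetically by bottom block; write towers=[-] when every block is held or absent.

step 1 (stack(A, B)): towers=[B/A; C/E/D] holding=-
step 2 (unstack(D, E)): towers=[B/A; C/E] holding=D
step 3 (putdown(D)): towers=[B/A; C/E; D] holding=-
step 4 (unstack(A, B)): towers=[B; C/E; D] holding=A

towers=[B; C/E; D] holding=A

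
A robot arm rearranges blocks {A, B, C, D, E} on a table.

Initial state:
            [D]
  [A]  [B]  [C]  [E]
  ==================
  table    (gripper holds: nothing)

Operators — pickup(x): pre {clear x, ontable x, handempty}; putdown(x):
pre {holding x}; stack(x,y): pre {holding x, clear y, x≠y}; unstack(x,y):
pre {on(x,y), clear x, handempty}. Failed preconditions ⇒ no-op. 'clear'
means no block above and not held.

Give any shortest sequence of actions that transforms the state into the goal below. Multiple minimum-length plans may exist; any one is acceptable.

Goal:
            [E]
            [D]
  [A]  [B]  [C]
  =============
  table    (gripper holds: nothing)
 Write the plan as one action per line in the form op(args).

step 1 (pickup(E)): towers=[A; B; C/D] holding=E
step 2 (stack(E, D)): towers=[A; B; C/D/E] holding=-
goal check: towers=[A; B; C/D/E] holding=- — reached (length 2, optimal by BFS)

pickup(E)
stack(E, D)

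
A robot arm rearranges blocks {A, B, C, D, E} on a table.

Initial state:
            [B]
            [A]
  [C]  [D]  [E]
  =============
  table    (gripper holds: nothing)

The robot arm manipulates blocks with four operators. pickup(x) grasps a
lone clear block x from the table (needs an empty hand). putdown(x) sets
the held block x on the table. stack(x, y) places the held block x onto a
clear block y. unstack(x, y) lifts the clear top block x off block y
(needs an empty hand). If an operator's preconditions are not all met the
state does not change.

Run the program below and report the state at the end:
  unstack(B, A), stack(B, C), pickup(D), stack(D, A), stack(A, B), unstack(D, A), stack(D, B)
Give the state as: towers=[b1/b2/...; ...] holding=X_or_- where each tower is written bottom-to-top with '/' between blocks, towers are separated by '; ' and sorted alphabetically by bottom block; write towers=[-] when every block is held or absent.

towers=[C/B/D; E/A] holding=-

step 1 (unstack(B, A)): towers=[C; D; E/A] holding=B
step 2 (stack(B, C)): towers=[C/B; D; E/A] holding=-
step 3 (pickup(D)): towers=[C/B; E/A] holding=D
step 4 (stack(D, A)): towers=[C/B; E/A/D] holding=-
step 5 (stack(A, B)) [no-op]: towers=[C/B; E/A/D] holding=-
step 6 (unstack(D, A)): towers=[C/B; E/A] holding=D
step 7 (stack(D, B)): towers=[C/B/D; E/A] holding=-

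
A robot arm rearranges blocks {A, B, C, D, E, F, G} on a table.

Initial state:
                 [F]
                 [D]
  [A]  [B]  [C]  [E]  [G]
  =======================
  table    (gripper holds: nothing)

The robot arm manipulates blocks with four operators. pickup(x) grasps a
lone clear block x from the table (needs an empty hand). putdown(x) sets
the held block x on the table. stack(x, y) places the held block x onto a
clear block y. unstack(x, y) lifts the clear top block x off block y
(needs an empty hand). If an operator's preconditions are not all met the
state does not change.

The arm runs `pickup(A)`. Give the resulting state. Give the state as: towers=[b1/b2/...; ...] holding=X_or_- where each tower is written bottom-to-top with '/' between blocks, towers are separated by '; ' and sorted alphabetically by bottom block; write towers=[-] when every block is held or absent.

before: towers=[A; B; C; E/D/F; G] holding=-
pre[pickup(A)]: clear(A) yes, ontable(A) yes, handempty yes
all met → apply pickup(A)
after:  towers=[B; C; E/D/F; G] holding=A

towers=[B; C; E/D/F; G] holding=A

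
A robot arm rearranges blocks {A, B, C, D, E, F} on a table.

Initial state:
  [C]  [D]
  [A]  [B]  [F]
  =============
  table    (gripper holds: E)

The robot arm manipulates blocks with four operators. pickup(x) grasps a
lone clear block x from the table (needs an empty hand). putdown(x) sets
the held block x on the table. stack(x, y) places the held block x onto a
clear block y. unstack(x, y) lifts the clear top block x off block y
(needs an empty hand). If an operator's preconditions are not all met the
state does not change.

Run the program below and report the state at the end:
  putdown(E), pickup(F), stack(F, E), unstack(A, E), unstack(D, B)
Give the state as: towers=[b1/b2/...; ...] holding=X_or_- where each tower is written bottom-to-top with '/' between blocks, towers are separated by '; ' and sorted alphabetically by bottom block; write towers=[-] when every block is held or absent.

step 1 (putdown(E)): towers=[A/C; B/D; E; F] holding=-
step 2 (pickup(F)): towers=[A/C; B/D; E] holding=F
step 3 (stack(F, E)): towers=[A/C; B/D; E/F] holding=-
step 4 (unstack(A, E)) [no-op]: towers=[A/C; B/D; E/F] holding=-
step 5 (unstack(D, B)): towers=[A/C; B; E/F] holding=D

towers=[A/C; B; E/F] holding=D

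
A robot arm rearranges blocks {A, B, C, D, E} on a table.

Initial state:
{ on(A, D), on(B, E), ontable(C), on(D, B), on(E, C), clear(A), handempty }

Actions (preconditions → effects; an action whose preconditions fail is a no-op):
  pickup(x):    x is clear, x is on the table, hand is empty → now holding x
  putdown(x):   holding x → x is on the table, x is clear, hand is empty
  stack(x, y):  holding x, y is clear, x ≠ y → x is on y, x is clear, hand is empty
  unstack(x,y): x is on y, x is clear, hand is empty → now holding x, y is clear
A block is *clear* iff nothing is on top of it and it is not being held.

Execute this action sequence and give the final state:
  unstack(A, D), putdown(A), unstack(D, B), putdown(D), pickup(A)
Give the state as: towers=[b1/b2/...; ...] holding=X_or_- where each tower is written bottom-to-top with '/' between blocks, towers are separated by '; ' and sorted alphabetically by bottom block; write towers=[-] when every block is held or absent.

step 1 (unstack(A, D)): towers=[C/E/B/D] holding=A
step 2 (putdown(A)): towers=[A; C/E/B/D] holding=-
step 3 (unstack(D, B)): towers=[A; C/E/B] holding=D
step 4 (putdown(D)): towers=[A; C/E/B; D] holding=-
step 5 (pickup(A)): towers=[C/E/B; D] holding=A

towers=[C/E/B; D] holding=A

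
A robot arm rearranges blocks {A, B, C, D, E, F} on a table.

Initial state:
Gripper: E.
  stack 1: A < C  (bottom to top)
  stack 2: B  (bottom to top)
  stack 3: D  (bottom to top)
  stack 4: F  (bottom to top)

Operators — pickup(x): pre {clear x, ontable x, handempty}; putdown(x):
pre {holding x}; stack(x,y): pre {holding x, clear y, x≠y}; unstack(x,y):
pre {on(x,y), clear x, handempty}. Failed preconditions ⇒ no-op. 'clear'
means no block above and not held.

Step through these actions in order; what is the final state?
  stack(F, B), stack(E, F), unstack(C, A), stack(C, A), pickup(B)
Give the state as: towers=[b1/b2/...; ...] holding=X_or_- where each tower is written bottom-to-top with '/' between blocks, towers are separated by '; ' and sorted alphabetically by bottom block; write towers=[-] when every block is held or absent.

towers=[A/C; D; F/E] holding=B

step 1 (stack(F, B)) [no-op]: towers=[A/C; B; D; F] holding=E
step 2 (stack(E, F)): towers=[A/C; B; D; F/E] holding=-
step 3 (unstack(C, A)): towers=[A; B; D; F/E] holding=C
step 4 (stack(C, A)): towers=[A/C; B; D; F/E] holding=-
step 5 (pickup(B)): towers=[A/C; D; F/E] holding=B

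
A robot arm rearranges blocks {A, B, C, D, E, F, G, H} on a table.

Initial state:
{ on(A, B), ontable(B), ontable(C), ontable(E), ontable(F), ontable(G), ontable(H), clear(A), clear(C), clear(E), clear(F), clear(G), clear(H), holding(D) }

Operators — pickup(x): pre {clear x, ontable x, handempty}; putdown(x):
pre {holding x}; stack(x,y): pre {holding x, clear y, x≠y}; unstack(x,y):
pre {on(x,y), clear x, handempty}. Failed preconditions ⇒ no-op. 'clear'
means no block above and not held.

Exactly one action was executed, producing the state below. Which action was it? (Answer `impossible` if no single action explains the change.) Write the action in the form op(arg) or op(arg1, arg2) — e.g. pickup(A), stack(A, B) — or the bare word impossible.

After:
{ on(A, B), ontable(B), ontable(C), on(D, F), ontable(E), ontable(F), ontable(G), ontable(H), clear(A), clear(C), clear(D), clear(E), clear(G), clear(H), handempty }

stack(D, F)

target: towers=[B/A; C; E; F/D; G; H] holding=-
        putdown(D) → towers=[B/A; C; D; E; F; G; H] holding=-
       stack(D, G) → towers=[B/A; C; E; F; G/D; H] holding=-
       stack(D, A) → towers=[B/A/D; C; E; F; G; H] holding=-
       stack(D, E) → towers=[B/A; C; E/D; F; G; H] holding=-
       stack(D, H) → towers=[B/A; C; E; F; G; H/D] holding=-
       stack(D, F) → towers=[B/A; C; E; F/D; G; H] holding=-  ← match
       stack(D, C) → towers=[B/A; C/D; E; F; G; H] holding=-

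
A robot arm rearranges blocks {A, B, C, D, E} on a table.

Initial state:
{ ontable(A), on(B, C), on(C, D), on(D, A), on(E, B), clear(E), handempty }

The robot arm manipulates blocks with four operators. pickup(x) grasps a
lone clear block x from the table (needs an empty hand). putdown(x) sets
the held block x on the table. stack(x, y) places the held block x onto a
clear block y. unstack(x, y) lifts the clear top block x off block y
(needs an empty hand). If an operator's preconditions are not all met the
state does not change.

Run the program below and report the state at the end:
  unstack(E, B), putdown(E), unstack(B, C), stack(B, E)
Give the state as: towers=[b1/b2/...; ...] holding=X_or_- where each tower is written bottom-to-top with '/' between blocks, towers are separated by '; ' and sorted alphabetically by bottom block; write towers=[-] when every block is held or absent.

step 1 (unstack(E, B)): towers=[A/D/C/B] holding=E
step 2 (putdown(E)): towers=[A/D/C/B; E] holding=-
step 3 (unstack(B, C)): towers=[A/D/C; E] holding=B
step 4 (stack(B, E)): towers=[A/D/C; E/B] holding=-

towers=[A/D/C; E/B] holding=-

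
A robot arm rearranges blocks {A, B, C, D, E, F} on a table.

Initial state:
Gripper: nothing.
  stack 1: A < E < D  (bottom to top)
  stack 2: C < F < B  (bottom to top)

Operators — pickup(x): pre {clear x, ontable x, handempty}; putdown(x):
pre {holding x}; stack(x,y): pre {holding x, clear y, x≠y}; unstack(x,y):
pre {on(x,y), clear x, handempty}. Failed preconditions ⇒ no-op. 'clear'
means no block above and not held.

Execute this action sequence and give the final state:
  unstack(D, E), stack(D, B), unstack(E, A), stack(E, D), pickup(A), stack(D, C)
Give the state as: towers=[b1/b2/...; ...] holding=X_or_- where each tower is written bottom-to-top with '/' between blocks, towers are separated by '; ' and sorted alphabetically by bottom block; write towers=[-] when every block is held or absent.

towers=[C/F/B/D/E] holding=A

step 1 (unstack(D, E)): towers=[A/E; C/F/B] holding=D
step 2 (stack(D, B)): towers=[A/E; C/F/B/D] holding=-
step 3 (unstack(E, A)): towers=[A; C/F/B/D] holding=E
step 4 (stack(E, D)): towers=[A; C/F/B/D/E] holding=-
step 5 (pickup(A)): towers=[C/F/B/D/E] holding=A
step 6 (stack(D, C)) [no-op]: towers=[C/F/B/D/E] holding=A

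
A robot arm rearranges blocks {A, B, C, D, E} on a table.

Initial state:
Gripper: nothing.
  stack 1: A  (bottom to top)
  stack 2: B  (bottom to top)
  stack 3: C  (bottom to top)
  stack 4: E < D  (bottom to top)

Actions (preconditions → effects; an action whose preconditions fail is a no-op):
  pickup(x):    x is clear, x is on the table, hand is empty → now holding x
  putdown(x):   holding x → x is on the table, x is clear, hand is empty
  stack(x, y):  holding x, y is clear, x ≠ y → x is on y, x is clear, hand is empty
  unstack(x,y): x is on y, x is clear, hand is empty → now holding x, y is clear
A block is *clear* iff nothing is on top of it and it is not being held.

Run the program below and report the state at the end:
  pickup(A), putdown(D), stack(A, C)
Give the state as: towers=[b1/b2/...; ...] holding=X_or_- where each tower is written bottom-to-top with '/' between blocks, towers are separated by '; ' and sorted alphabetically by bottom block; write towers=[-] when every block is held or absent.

towers=[B; C/A; E/D] holding=-

step 1 (pickup(A)): towers=[B; C; E/D] holding=A
step 2 (putdown(D)) [no-op]: towers=[B; C; E/D] holding=A
step 3 (stack(A, C)): towers=[B; C/A; E/D] holding=-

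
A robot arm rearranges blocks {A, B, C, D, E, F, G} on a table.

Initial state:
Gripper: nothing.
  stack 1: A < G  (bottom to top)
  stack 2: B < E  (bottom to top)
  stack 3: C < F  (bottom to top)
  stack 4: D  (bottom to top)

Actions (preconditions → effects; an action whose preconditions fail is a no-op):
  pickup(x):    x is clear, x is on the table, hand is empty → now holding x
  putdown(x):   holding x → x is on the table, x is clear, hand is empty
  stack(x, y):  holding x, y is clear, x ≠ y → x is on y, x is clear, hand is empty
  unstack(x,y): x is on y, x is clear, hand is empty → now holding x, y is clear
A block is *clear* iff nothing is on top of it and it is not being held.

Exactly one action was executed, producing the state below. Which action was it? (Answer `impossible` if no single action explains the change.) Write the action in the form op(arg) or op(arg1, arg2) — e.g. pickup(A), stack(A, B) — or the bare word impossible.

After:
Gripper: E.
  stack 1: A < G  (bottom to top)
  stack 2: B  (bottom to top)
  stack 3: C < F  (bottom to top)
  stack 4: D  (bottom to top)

unstack(E, B)

target: towers=[A/G; B; C/F; D] holding=E
     unstack(F, C) → towers=[A/G; B/E; C; D] holding=F
     unstack(G, A) → towers=[A; B/E; C/F; D] holding=G
         pickup(D) → towers=[A/G; B/E; C/F] holding=D
     unstack(E, B) → towers=[A/G; B; C/F; D] holding=E  ← match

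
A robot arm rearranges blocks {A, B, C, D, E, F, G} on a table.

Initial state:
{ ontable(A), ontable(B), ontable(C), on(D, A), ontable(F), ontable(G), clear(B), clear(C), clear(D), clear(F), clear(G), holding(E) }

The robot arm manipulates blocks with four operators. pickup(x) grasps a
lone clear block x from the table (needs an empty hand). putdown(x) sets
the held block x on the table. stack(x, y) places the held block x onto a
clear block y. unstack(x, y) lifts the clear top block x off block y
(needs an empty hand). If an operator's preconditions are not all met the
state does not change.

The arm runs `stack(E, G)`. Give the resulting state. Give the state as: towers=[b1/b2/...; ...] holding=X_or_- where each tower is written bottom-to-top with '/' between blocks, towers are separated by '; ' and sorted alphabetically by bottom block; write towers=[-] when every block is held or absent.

before: towers=[A/D; B; C; F; G] holding=E
pre[stack(E, G)]: holding(E) yes, clear(G) yes, E≠G yes
all met → apply stack(E, G)
after:  towers=[A/D; B; C; F; G/E] holding=-

towers=[A/D; B; C; F; G/E] holding=-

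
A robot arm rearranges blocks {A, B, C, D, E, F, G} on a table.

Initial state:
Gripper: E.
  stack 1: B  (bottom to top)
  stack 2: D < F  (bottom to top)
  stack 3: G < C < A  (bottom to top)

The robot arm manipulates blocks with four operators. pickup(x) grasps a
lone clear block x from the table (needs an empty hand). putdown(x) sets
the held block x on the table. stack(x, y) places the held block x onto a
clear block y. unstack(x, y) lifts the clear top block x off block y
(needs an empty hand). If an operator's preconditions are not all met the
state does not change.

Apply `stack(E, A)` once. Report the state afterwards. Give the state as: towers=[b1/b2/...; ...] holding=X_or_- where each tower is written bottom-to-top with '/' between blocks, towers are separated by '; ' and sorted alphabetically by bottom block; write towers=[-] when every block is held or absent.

before: towers=[B; D/F; G/C/A] holding=E
pre[stack(E, A)]: holding(E) yes, clear(A) yes, E≠A yes
all met → apply stack(E, A)
after:  towers=[B; D/F; G/C/A/E] holding=-

towers=[B; D/F; G/C/A/E] holding=-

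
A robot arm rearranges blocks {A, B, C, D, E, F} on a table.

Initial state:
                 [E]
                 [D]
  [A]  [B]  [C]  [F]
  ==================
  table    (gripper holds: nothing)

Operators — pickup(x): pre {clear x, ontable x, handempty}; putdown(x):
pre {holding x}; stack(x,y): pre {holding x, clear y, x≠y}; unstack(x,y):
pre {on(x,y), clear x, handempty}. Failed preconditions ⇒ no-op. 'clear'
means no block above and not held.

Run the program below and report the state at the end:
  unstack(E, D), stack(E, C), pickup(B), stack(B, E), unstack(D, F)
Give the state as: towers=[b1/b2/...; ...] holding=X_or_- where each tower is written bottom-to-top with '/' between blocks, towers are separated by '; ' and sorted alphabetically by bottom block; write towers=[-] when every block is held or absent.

step 1 (unstack(E, D)): towers=[A; B; C; F/D] holding=E
step 2 (stack(E, C)): towers=[A; B; C/E; F/D] holding=-
step 3 (pickup(B)): towers=[A; C/E; F/D] holding=B
step 4 (stack(B, E)): towers=[A; C/E/B; F/D] holding=-
step 5 (unstack(D, F)): towers=[A; C/E/B; F] holding=D

towers=[A; C/E/B; F] holding=D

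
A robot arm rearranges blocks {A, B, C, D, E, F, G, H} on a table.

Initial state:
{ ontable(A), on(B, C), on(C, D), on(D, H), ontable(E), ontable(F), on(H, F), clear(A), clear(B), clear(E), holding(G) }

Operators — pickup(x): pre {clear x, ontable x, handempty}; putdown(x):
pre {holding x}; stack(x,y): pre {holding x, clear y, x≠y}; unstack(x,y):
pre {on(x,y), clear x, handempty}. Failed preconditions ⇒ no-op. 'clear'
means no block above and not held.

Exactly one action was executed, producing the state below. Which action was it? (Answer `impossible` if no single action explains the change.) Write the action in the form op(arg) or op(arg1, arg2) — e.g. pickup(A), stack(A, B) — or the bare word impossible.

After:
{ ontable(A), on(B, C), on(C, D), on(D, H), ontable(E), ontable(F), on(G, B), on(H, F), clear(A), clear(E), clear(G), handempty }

target: towers=[A; E; F/H/D/C/B/G] holding=-
        putdown(G) → towers=[A; E; F/H/D/C/B; G] holding=-
       stack(G, A) → towers=[A/G; E; F/H/D/C/B] holding=-
       stack(G, E) → towers=[A; E/G; F/H/D/C/B] holding=-
       stack(G, B) → towers=[A; E; F/H/D/C/B/G] holding=-  ← match

stack(G, B)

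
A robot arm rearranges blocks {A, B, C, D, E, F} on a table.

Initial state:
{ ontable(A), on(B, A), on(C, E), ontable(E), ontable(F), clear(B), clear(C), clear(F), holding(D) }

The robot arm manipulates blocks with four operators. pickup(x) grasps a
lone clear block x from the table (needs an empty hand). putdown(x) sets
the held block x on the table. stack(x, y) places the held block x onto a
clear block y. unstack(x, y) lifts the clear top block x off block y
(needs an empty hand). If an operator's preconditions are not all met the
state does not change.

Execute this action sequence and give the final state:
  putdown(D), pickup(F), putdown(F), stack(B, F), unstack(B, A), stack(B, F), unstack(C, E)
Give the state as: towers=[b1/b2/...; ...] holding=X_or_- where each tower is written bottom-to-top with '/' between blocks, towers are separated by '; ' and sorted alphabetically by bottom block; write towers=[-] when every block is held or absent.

step 1 (putdown(D)): towers=[A/B; D; E/C; F] holding=-
step 2 (pickup(F)): towers=[A/B; D; E/C] holding=F
step 3 (putdown(F)): towers=[A/B; D; E/C; F] holding=-
step 4 (stack(B, F)) [no-op]: towers=[A/B; D; E/C; F] holding=-
step 5 (unstack(B, A)): towers=[A; D; E/C; F] holding=B
step 6 (stack(B, F)): towers=[A; D; E/C; F/B] holding=-
step 7 (unstack(C, E)): towers=[A; D; E; F/B] holding=C

towers=[A; D; E; F/B] holding=C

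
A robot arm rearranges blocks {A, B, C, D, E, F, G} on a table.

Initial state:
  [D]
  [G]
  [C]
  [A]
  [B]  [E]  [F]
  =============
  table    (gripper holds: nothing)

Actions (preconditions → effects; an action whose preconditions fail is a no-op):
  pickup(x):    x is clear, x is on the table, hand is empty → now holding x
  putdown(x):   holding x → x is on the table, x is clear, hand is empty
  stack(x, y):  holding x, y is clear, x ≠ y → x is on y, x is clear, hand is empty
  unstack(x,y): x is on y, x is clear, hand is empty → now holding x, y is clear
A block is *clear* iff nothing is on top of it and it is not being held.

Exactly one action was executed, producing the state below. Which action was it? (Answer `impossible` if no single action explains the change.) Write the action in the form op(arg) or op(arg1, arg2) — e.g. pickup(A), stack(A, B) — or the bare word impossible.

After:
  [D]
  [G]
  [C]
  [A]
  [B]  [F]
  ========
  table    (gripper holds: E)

pickup(E)

target: towers=[B/A/C/G/D; F] holding=E
         pickup(F) → towers=[B/A/C/G/D; E] holding=F
     unstack(D, G) → towers=[B/A/C/G; E; F] holding=D
         pickup(E) → towers=[B/A/C/G/D; F] holding=E  ← match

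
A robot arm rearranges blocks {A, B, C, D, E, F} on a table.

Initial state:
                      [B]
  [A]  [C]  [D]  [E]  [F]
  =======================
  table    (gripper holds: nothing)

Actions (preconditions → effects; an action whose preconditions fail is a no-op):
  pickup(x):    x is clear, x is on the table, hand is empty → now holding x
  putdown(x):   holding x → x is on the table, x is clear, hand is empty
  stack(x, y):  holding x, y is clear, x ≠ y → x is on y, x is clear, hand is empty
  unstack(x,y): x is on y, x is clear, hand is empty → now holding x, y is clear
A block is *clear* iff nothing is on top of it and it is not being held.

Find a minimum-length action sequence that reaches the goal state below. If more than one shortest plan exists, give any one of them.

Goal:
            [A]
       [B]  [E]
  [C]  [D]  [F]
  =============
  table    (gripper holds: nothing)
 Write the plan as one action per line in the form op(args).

unstack(B, F)
stack(B, D)
pickup(E)
stack(E, F)
pickup(A)
stack(A, E)

step 1 (unstack(B, F)): towers=[A; C; D; E; F] holding=B
step 2 (stack(B, D)): towers=[A; C; D/B; E; F] holding=-
step 3 (pickup(E)): towers=[A; C; D/B; F] holding=E
step 4 (stack(E, F)): towers=[A; C; D/B; F/E] holding=-
step 5 (pickup(A)): towers=[C; D/B; F/E] holding=A
step 6 (stack(A, E)): towers=[C; D/B; F/E/A] holding=-
goal check: towers=[C; D/B; F/E/A] holding=- — reached (length 6, optimal by BFS)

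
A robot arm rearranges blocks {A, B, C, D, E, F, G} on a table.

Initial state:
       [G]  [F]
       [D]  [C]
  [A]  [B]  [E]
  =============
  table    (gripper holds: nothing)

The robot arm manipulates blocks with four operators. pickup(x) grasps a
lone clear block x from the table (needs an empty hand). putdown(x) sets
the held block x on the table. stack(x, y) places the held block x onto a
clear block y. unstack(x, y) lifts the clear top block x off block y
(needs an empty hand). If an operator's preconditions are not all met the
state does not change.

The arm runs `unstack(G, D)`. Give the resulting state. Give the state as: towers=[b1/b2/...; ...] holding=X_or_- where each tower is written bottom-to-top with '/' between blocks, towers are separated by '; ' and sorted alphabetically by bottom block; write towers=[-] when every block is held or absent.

towers=[A; B/D; E/C/F] holding=G

before: towers=[A; B/D/G; E/C/F] holding=-
pre[unstack(G, D)]: on(G,D) ok, clear(G) ok, handempty ok
all met → apply unstack(G, D)
after:  towers=[A; B/D; E/C/F] holding=G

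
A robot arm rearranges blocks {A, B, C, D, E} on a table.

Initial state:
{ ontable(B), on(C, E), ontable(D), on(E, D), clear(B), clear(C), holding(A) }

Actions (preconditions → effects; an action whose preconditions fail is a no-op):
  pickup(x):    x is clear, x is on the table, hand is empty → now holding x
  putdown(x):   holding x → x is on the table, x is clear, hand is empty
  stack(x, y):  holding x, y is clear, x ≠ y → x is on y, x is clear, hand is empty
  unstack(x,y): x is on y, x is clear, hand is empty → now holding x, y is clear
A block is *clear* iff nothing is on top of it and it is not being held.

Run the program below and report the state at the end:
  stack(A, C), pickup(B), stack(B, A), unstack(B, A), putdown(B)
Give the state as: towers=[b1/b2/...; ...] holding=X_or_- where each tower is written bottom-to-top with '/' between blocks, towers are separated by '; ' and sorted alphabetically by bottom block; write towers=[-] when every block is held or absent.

step 1 (stack(A, C)): towers=[B; D/E/C/A] holding=-
step 2 (pickup(B)): towers=[D/E/C/A] holding=B
step 3 (stack(B, A)): towers=[D/E/C/A/B] holding=-
step 4 (unstack(B, A)): towers=[D/E/C/A] holding=B
step 5 (putdown(B)): towers=[B; D/E/C/A] holding=-

towers=[B; D/E/C/A] holding=-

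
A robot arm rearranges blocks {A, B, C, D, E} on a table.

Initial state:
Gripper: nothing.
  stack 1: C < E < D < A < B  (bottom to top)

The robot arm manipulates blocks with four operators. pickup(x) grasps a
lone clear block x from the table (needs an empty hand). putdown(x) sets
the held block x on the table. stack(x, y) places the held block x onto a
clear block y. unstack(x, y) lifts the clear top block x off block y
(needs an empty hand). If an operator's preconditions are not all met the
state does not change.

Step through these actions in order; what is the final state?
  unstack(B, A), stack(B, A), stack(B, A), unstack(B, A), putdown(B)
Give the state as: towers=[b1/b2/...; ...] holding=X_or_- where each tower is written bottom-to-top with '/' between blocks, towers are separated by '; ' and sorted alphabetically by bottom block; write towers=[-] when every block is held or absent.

towers=[B; C/E/D/A] holding=-

step 1 (unstack(B, A)): towers=[C/E/D/A] holding=B
step 2 (stack(B, A)): towers=[C/E/D/A/B] holding=-
step 3 (stack(B, A)) [no-op]: towers=[C/E/D/A/B] holding=-
step 4 (unstack(B, A)): towers=[C/E/D/A] holding=B
step 5 (putdown(B)): towers=[B; C/E/D/A] holding=-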